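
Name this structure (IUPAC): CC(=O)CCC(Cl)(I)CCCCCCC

The longest carbon chain that includes the carbonyl has 12 carbons, so the parent hydride is dodecane.
The highest-priority functional group is a ketone (C=O on an internal carbon), so the name ends in -one.
Number the chain so that numbering from this end puts the carbonyl group at C-2 rather than C-11.
This places the carbonyl at C-2; a chloro group at C-5; an iodo group at C-5.
Substituent prefixes are cited in alphabetical order (multiplying prefixes like di-/tri- are ignored for ordering).
The name is 5-chloro-5-iodododecan-2-one.

5-chloro-5-iodododecan-2-one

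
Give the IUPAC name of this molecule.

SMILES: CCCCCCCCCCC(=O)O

undecanoic acid

Counting along the main chain through the –COOH group gives 11 carbons: the parent is undecane.
The principal characteristic group is a carboxylic acid (terminal –COOH), named with the suffix -oic acid.
Number the chain so that the carboxylic acid carbon is C-1 by definition.
The name is undecanoic acid.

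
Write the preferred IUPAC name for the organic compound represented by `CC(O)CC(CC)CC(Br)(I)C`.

Counting along the main chain through the –OH group gives 7 carbons: the parent is heptane.
An alcohol (–OH) is the principal characteristic group, giving the suffix -ol.
Choose the numbering such that numbering from this end puts the hydroxyl group at C-2 rather than C-6.
With this numbering: the hydroxyl at C-2; a bromo group at C-6; an ethyl group at C-4; an iodo group at C-6.
Prefixes are listed alphabetically: bromo, ethyl, iodo.
Assembling the pieces gives 6-bromo-4-ethyl-6-iodoheptan-2-ol.

6-bromo-4-ethyl-6-iodoheptan-2-ol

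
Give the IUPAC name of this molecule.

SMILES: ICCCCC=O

The longest carbon chain that includes the –CHO group has 5 carbons, so the parent hydride is pentane.
An aldehyde (terminal –CHO) is the principal characteristic group, giving the suffix -al.
The numbering direction is chosen so that the aldehyde carbon is C-1 by definition.
With this numbering: an iodo group at C-5.
Assembling the pieces gives 5-iodopentanal.

5-iodopentanal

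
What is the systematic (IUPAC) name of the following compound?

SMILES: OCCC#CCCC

hept-3-yn-1-ol

Counting along the main chain through the –OH group and the multiple bond gives 7 carbons: the parent is heptane.
The principal characteristic group is an alcohol (–OH), named with the suffix -ol.
There is one C≡C triple bond, indicated by the ending -yne.
Number the chain so that numbering from this end puts the hydroxyl group at C-1 rather than C-7.
With this numbering: the hydroxyl at C-1; the triple bond between C-3 and C-4.
Putting it together: hept-3-yn-1-ol.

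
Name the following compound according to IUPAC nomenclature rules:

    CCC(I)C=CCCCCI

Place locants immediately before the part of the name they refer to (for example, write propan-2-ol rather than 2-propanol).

3,9-diiodonon-4-ene

The longest chain bearing the multiple bond is 9 carbons long (nonane).
The chain contains a C=C double bond, so the unsaturation ending is -ene.
Choose the numbering such that numbering from this end puts the double bond at C-4 rather than C-5.
With this numbering: the double bond between C-4 and C-5; iodo groups at C-3 and C-9.
Putting it together: 3,9-diiodonon-4-ene.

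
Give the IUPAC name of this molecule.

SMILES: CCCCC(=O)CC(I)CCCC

The longest chain bearing the carbonyl is 11 carbons long (undecane).
The principal characteristic group is a ketone (C=O on an internal carbon), named with the suffix -one.
Choose the numbering such that numbering from this end puts the carbonyl group at C-5 rather than C-7.
That gives the carbonyl at C-5; an iodo group at C-7.
The name is 7-iodoundecan-5-one.

7-iodoundecan-5-one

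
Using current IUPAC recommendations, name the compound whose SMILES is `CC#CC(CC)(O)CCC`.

Counting along the main chain through the –OH group and the multiple bond gives 7 carbons: the parent is heptane.
An alcohol (–OH) is the principal characteristic group, giving the suffix -ol.
The chain contains a C≡C triple bond, so the unsaturation ending is -yne.
Choose the numbering such that numbering from this end puts the triple bond at C-2 rather than C-5.
That gives the hydroxyl at C-4; the triple bond between C-2 and C-3; an ethyl group at C-4.
Putting it together: 4-ethylhept-2-yn-4-ol.

4-ethylhept-2-yn-4-ol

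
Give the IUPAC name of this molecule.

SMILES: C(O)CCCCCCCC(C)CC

9-methylundecan-1-ol

The longest carbon chain that includes the –OH group has 11 carbons, so the parent hydride is undecane.
An alcohol (–OH) is the principal characteristic group, giving the suffix -ol.
Number the chain so that numbering from this end puts the hydroxyl group at C-1 rather than C-11.
That gives the hydroxyl at C-1; a methyl group at C-9.
Assembling the pieces gives 9-methylundecan-1-ol.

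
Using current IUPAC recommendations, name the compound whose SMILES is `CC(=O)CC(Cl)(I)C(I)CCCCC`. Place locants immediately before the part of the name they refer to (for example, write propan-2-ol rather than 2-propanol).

The longest carbon chain that includes the carbonyl has 10 carbons, so the parent hydride is decane.
The principal characteristic group is a ketone (C=O on an internal carbon), named with the suffix -one.
The numbering direction is chosen so that numbering from this end puts the carbonyl group at C-2 rather than C-9.
With this numbering: the carbonyl at C-2; a chloro group at C-4; iodo groups at C-4 and C-5.
Prefixes are listed alphabetically: chloro, iodo.
Putting it together: 4-chloro-4,5-diiododecan-2-one.

4-chloro-4,5-diiododecan-2-one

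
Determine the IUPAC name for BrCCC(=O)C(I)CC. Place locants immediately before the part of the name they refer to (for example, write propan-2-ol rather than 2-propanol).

1-bromo-4-iodohexan-3-one

Counting along the main chain through the carbonyl gives 6 carbons: the parent is hexane.
The principal characteristic group is a ketone (C=O on an internal carbon), named with the suffix -one.
The numbering direction is chosen so that numbering from this end puts the carbonyl group at C-3 rather than C-4.
That gives the carbonyl at C-3; a bromo group at C-1; an iodo group at C-4.
The substituents are ordered alphabetically, ignoring any di-/tri- multipliers.
Putting it together: 1-bromo-4-iodohexan-3-one.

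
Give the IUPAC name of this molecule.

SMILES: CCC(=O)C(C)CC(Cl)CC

6-chloro-4-methyloctan-3-one

Counting along the main chain through the carbonyl gives 8 carbons: the parent is octane.
The principal characteristic group is a ketone (C=O on an internal carbon), named with the suffix -one.
Number the chain so that numbering from this end puts the carbonyl group at C-3 rather than C-6.
With this numbering: the carbonyl at C-3; a chloro group at C-6; a methyl group at C-4.
Substituent prefixes are cited in alphabetical order (multiplying prefixes like di-/tri- are ignored for ordering).
Assembling the pieces gives 6-chloro-4-methyloctan-3-one.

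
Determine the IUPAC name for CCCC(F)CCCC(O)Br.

1-bromo-5-fluorooctan-1-ol

Counting along the main chain through the –OH group gives 8 carbons: the parent is octane.
An alcohol (–OH) is the principal characteristic group, giving the suffix -ol.
Number the chain so that numbering from this end puts the hydroxyl group at C-1 rather than C-8.
This places the hydroxyl at C-1; a bromo group at C-1; a fluoro group at C-5.
The substituents are ordered alphabetically, ignoring any di-/tri- multipliers.
Assembling the pieces gives 1-bromo-5-fluorooctan-1-ol.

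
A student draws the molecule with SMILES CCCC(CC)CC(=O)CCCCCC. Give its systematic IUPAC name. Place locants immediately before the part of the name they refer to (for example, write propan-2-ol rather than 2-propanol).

The longest carbon chain that includes the carbonyl has 12 carbons, so the parent hydride is dodecane.
The highest-priority functional group is a ketone (C=O on an internal carbon), so the name ends in -one.
Choose the numbering such that numbering from this end puts the carbonyl group at C-6 rather than C-7.
This places the carbonyl at C-6; an ethyl group at C-4.
Putting it together: 4-ethyldodecan-6-one.

4-ethyldodecan-6-one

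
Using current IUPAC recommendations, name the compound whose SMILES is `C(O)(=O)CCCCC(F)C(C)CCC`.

6-fluoro-7-methyldecanoic acid

The longest chain bearing the –COOH group is 10 carbons long (decane).
The highest-priority functional group is a carboxylic acid (terminal –COOH), so the name ends in -oic acid.
Choose the numbering such that the carboxylic acid carbon is C-1 by definition.
With this numbering: a fluoro group at C-6; a methyl group at C-7.
Substituent prefixes are cited in alphabetical order (multiplying prefixes like di-/tri- are ignored for ordering).
The name is 6-fluoro-7-methyldecanoic acid.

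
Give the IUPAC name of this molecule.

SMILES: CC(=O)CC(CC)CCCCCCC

The longest carbon chain that includes the carbonyl has 11 carbons, so the parent hydride is undecane.
The highest-priority functional group is a ketone (C=O on an internal carbon), so the name ends in -one.
Number the chain so that numbering from this end puts the carbonyl group at C-2 rather than C-10.
With this numbering: the carbonyl at C-2; an ethyl group at C-4.
Assembling the pieces gives 4-ethylundecan-2-one.

4-ethylundecan-2-one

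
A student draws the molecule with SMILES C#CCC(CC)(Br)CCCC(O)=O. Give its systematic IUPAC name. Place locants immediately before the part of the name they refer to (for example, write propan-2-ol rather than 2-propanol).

The longest chain bearing the –COOH group and the multiple bond is 8 carbons long (octane).
A carboxylic acid (terminal –COOH) is the principal characteristic group, giving the suffix -oic acid.
A C≡C triple bond in the chain gives the infix -yne-.
The numbering direction is chosen so that the carboxylic acid carbon is C-1 by definition.
With this numbering: the triple bond between C-7 and C-8; a bromo group at C-5; an ethyl group at C-5.
Prefixes are listed alphabetically: bromo, ethyl.
Putting it together: 5-bromo-5-ethyloct-7-ynoic acid.

5-bromo-5-ethyloct-7-ynoic acid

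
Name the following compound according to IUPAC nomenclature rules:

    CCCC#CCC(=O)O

The longest carbon chain that includes the –COOH group and the multiple bond has 7 carbons, so the parent hydride is heptane.
The highest-priority functional group is a carboxylic acid (terminal –COOH), so the name ends in -oic acid.
There is one C≡C triple bond, indicated by the ending -yne.
Choose the numbering such that the carboxylic acid carbon is C-1 by definition.
This places the triple bond between C-3 and C-4.
The name is hept-3-ynoic acid.

hept-3-ynoic acid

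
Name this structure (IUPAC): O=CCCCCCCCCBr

The longest carbon chain that includes the –CHO group has 9 carbons, so the parent hydride is nonane.
The principal characteristic group is an aldehyde (terminal –CHO), named with the suffix -al.
The numbering direction is chosen so that the aldehyde carbon is C-1 by definition.
With this numbering: a bromo group at C-9.
The name is 9-bromononanal.

9-bromononanal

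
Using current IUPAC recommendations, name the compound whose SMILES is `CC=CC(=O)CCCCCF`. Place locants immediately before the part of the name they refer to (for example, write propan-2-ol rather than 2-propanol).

The longest carbon chain that includes the carbonyl and the multiple bond has 9 carbons, so the parent hydride is nonane.
A ketone (C=O on an internal carbon) is the principal characteristic group, giving the suffix -one.
A C=C double bond in the chain gives the infix -ene-.
The numbering direction is chosen so that numbering from this end puts the carbonyl group at C-4 rather than C-6.
That gives the carbonyl at C-4; the double bond between C-2 and C-3; a fluoro group at C-9.
Putting it together: 9-fluoronon-2-en-4-one.

9-fluoronon-2-en-4-one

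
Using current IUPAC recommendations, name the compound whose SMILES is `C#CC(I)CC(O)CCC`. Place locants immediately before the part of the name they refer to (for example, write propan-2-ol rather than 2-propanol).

6-iodooct-7-yn-4-ol

Counting along the main chain through the –OH group and the multiple bond gives 8 carbons: the parent is octane.
An alcohol (–OH) is the principal characteristic group, giving the suffix -ol.
There is one C≡C triple bond, indicated by the ending -yne.
Choose the numbering such that numbering from this end puts the hydroxyl group at C-4 rather than C-5.
This places the hydroxyl at C-4; the triple bond between C-7 and C-8; an iodo group at C-6.
Assembling the pieces gives 6-iodooct-7-yn-4-ol.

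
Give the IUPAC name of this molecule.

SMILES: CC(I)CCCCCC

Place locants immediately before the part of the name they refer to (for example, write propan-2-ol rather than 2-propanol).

2-iodooctane

The longest carbon chain is 8 atoms: the parent is octane.
The numbering direction is chosen so that the substituent locant set {2} is lower than {7} at the first point of difference.
This places an iodo group at C-2.
Assembling the pieces gives 2-iodooctane.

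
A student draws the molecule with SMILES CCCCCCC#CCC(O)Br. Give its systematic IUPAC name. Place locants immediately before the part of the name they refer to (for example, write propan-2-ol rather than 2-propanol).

1-bromodec-3-yn-1-ol

The longest chain bearing the –OH group and the multiple bond is 10 carbons long (decane).
The principal characteristic group is an alcohol (–OH), named with the suffix -ol.
There is one C≡C triple bond, indicated by the ending -yne.
Choose the numbering such that numbering from this end puts the hydroxyl group at C-1 rather than C-10.
This places the hydroxyl at C-1; the triple bond between C-3 and C-4; a bromo group at C-1.
Assembling the pieces gives 1-bromodec-3-yn-1-ol.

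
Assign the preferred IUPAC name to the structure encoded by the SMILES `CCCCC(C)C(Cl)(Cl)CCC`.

4,4-dichloro-5-methylnonane

The longest continuous carbon chain has 9 atoms, so the parent hydride is nonane.
Number the chain so that the substituent locant set {4,4,5} is lower than {5,6,6} at the first point of difference.
This places two chloro groups at C-4; a methyl group at C-5.
Substituent prefixes are cited in alphabetical order (multiplying prefixes like di-/tri- are ignored for ordering).
The name is 4,4-dichloro-5-methylnonane.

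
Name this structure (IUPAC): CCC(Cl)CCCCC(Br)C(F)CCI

4-bromo-9-chloro-3-fluoro-1-iodoundecane

The longest continuous carbon chain has 11 atoms, so the parent hydride is undecane.
The numbering direction is chosen so that the substituent locant set {1,3,4,9} is lower than {3,8,9,11} at the first point of difference.
With this numbering: a bromo group at C-4; a chloro group at C-9; a fluoro group at C-3; an iodo group at C-1.
The substituents are ordered alphabetically, ignoring any di-/tri- multipliers.
Putting it together: 4-bromo-9-chloro-3-fluoro-1-iodoundecane.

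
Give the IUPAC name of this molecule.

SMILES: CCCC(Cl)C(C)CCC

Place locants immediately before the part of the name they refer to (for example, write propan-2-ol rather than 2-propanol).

4-chloro-5-methyloctane

The longest continuous carbon chain has 8 atoms, so the parent hydride is octane.
The numbering direction is chosen so that the locant sets are identical either way, so the alphabetically earlier chloro substituent takes the lower locant (4 rather than 5).
That gives a chloro group at C-4; a methyl group at C-5.
Prefixes are listed alphabetically: chloro, methyl.
The name is 4-chloro-5-methyloctane.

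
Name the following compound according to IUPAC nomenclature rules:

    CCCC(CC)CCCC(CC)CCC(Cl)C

2-chloro-5,9-diethyldodecane

The longest continuous carbon chain has 12 atoms, so the parent hydride is dodecane.
Choose the numbering such that the substituent locant set {2,5,9} is lower than {4,8,11} at the first point of difference.
With this numbering: a chloro group at C-2; ethyl groups at C-5 and C-9.
The substituents are ordered alphabetically, ignoring any di-/tri- multipliers.
Putting it together: 2-chloro-5,9-diethyldodecane.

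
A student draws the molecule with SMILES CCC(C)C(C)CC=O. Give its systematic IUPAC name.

Counting along the main chain through the –CHO group gives 6 carbons: the parent is hexane.
The highest-priority functional group is an aldehyde (terminal –CHO), so the name ends in -al.
Choose the numbering such that the aldehyde carbon is C-1 by definition.
With this numbering: methyl groups at C-3 and C-4.
The name is 3,4-dimethylhexanal.

3,4-dimethylhexanal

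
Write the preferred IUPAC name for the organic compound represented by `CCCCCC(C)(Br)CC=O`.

The longest carbon chain that includes the –CHO group has 8 carbons, so the parent hydride is octane.
An aldehyde (terminal –CHO) is the principal characteristic group, giving the suffix -al.
The numbering direction is chosen so that the aldehyde carbon is C-1 by definition.
This places a bromo group at C-3; a methyl group at C-3.
The substituents are ordered alphabetically, ignoring any di-/tri- multipliers.
The name is 3-bromo-3-methyloctanal.

3-bromo-3-methyloctanal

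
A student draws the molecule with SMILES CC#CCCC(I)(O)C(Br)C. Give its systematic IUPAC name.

The longest carbon chain that includes the –OH group and the multiple bond has 8 carbons, so the parent hydride is octane.
An alcohol (–OH) is the principal characteristic group, giving the suffix -ol.
There is one C≡C triple bond, indicated by the ending -yne.
Choose the numbering such that numbering from this end puts the hydroxyl group at C-3 rather than C-6.
With this numbering: the hydroxyl at C-3; the triple bond between C-6 and C-7; a bromo group at C-2; an iodo group at C-3.
Substituent prefixes are cited in alphabetical order (multiplying prefixes like di-/tri- are ignored for ordering).
Putting it together: 2-bromo-3-iodooct-6-yn-3-ol.

2-bromo-3-iodooct-6-yn-3-ol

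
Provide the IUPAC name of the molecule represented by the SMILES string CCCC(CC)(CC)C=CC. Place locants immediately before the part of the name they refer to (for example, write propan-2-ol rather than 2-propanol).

The longest carbon chain that includes the multiple bond has 7 carbons, so the parent hydride is heptane.
A C=C double bond in the chain gives the infix -ene-.
Number the chain so that numbering from this end puts the double bond at C-2 rather than C-5.
That gives the double bond between C-2 and C-3; two ethyl groups at C-4.
The name is 4,4-diethylhept-2-ene.

4,4-diethylhept-2-ene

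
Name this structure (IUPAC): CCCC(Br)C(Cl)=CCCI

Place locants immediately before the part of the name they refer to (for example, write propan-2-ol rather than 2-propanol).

The longest carbon chain that includes the multiple bond has 8 carbons, so the parent hydride is octane.
A C=C double bond in the chain gives the infix -ene-.
Number the chain so that numbering from this end puts the double bond at C-3 rather than C-5.
This places the double bond between C-3 and C-4; a bromo group at C-5; a chloro group at C-4; an iodo group at C-1.
The substituents are ordered alphabetically, ignoring any di-/tri- multipliers.
Assembling the pieces gives 5-bromo-4-chloro-1-iodooct-3-ene.

5-bromo-4-chloro-1-iodooct-3-ene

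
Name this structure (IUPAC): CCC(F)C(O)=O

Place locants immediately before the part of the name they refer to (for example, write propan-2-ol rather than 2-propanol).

2-fluorobutanoic acid

The longest carbon chain that includes the –COOH group has 4 carbons, so the parent hydride is butane.
A carboxylic acid (terminal –COOH) is the principal characteristic group, giving the suffix -oic acid.
Number the chain so that the carboxylic acid carbon is C-1 by definition.
That gives a fluoro group at C-2.
The name is 2-fluorobutanoic acid.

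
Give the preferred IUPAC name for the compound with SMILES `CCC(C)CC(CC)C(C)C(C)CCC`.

5-ethyl-3,6,7-trimethyldecane

The parent chain contains 10 carbons (decane).
Choose the numbering such that the substituent locant set {3,5,6,7} is lower than {4,5,6,8} at the first point of difference.
This places an ethyl group at C-5; methyl groups at C-3 and C-6 and C-7.
Prefixes are listed alphabetically: ethyl, methyl.
Putting it together: 5-ethyl-3,6,7-trimethyldecane.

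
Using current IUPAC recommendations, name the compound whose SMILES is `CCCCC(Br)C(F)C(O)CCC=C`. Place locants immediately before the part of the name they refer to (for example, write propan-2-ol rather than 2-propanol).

7-bromo-6-fluoroundec-1-en-5-ol

Counting along the main chain through the –OH group and the multiple bond gives 11 carbons: the parent is undecane.
An alcohol (–OH) is the principal characteristic group, giving the suffix -ol.
The chain contains a C=C double bond, so the unsaturation ending is -ene.
Number the chain so that numbering from this end puts the hydroxyl group at C-5 rather than C-7.
This places the hydroxyl at C-5; the double bond between C-1 and C-2; a bromo group at C-7; a fluoro group at C-6.
Substituent prefixes are cited in alphabetical order (multiplying prefixes like di-/tri- are ignored for ordering).
The name is 7-bromo-6-fluoroundec-1-en-5-ol.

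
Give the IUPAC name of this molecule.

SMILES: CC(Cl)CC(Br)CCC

4-bromo-2-chloroheptane

The longest carbon chain is 7 atoms: the parent is heptane.
The numbering direction is chosen so that the substituent locant set {2,4} is lower than {4,6} at the first point of difference.
That gives a bromo group at C-4; a chloro group at C-2.
The substituents are ordered alphabetically, ignoring any di-/tri- multipliers.
Assembling the pieces gives 4-bromo-2-chloroheptane.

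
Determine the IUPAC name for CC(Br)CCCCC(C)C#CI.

Counting along the main chain through the multiple bond gives 9 carbons: the parent is nonane.
The chain contains a C≡C triple bond, so the unsaturation ending is -yne.
Choose the numbering such that numbering from this end puts the triple bond at C-1 rather than C-8.
That gives the triple bond between C-1 and C-2; a bromo group at C-8; an iodo group at C-1; a methyl group at C-3.
The substituents are ordered alphabetically, ignoring any di-/tri- multipliers.
The name is 8-bromo-1-iodo-3-methylnon-1-yne.

8-bromo-1-iodo-3-methylnon-1-yne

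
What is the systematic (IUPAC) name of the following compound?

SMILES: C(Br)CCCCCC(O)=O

The longest carbon chain that includes the –COOH group has 7 carbons, so the parent hydride is heptane.
The highest-priority functional group is a carboxylic acid (terminal –COOH), so the name ends in -oic acid.
The numbering direction is chosen so that the carboxylic acid carbon is C-1 by definition.
That gives a bromo group at C-7.
The name is 7-bromoheptanoic acid.

7-bromoheptanoic acid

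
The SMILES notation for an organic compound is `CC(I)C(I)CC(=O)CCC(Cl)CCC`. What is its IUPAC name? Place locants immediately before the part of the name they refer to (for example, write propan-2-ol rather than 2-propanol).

The longest chain bearing the carbonyl is 11 carbons long (undecane).
The highest-priority functional group is a ketone (C=O on an internal carbon), so the name ends in -one.
Choose the numbering such that numbering from this end puts the carbonyl group at C-5 rather than C-7.
This places the carbonyl at C-5; a chloro group at C-8; iodo groups at C-2 and C-3.
Prefixes are listed alphabetically: chloro, iodo.
The name is 8-chloro-2,3-diiodoundecan-5-one.

8-chloro-2,3-diiodoundecan-5-one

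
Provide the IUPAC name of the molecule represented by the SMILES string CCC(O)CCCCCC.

The longest carbon chain that includes the –OH group has 9 carbons, so the parent hydride is nonane.
The principal characteristic group is an alcohol (–OH), named with the suffix -ol.
Number the chain so that numbering from this end puts the hydroxyl group at C-3 rather than C-7.
This places the hydroxyl at C-3.
Putting it together: nonan-3-ol.

nonan-3-ol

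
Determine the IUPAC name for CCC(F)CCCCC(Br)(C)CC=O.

3-bromo-8-fluoro-3-methyldecanal

The longest chain bearing the –CHO group is 10 carbons long (decane).
The highest-priority functional group is an aldehyde (terminal –CHO), so the name ends in -al.
Choose the numbering such that the aldehyde carbon is C-1 by definition.
This places a bromo group at C-3; a fluoro group at C-8; a methyl group at C-3.
The substituents are ordered alphabetically, ignoring any di-/tri- multipliers.
Assembling the pieces gives 3-bromo-8-fluoro-3-methyldecanal.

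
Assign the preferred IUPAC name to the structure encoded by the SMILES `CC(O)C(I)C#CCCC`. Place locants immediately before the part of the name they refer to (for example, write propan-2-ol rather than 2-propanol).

3-iodooct-4-yn-2-ol

Counting along the main chain through the –OH group and the multiple bond gives 8 carbons: the parent is octane.
The principal characteristic group is an alcohol (–OH), named with the suffix -ol.
There is one C≡C triple bond, indicated by the ending -yne.
Choose the numbering such that numbering from this end puts the hydroxyl group at C-2 rather than C-7.
With this numbering: the hydroxyl at C-2; the triple bond between C-4 and C-5; an iodo group at C-3.
The name is 3-iodooct-4-yn-2-ol.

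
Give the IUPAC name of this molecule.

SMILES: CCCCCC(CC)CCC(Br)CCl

2-bromo-1-chloro-5-ethyldecane

The parent chain contains 10 carbons (decane).
Choose the numbering such that the substituent locant set {1,2,5} is lower than {6,9,10} at the first point of difference.
This places a bromo group at C-2; a chloro group at C-1; an ethyl group at C-5.
Prefixes are listed alphabetically: bromo, chloro, ethyl.
The name is 2-bromo-1-chloro-5-ethyldecane.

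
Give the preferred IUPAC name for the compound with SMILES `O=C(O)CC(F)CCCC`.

Counting along the main chain through the –COOH group gives 7 carbons: the parent is heptane.
The principal characteristic group is a carboxylic acid (terminal –COOH), named with the suffix -oic acid.
Choose the numbering such that the carboxylic acid carbon is C-1 by definition.
That gives a fluoro group at C-3.
The name is 3-fluoroheptanoic acid.

3-fluoroheptanoic acid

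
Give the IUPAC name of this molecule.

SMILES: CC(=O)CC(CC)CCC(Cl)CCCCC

7-chloro-4-ethyldodecan-2-one

The longest carbon chain that includes the carbonyl has 12 carbons, so the parent hydride is dodecane.
The principal characteristic group is a ketone (C=O on an internal carbon), named with the suffix -one.
Choose the numbering such that numbering from this end puts the carbonyl group at C-2 rather than C-11.
This places the carbonyl at C-2; a chloro group at C-7; an ethyl group at C-4.
Prefixes are listed alphabetically: chloro, ethyl.
The name is 7-chloro-4-ethyldodecan-2-one.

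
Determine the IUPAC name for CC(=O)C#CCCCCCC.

Counting along the main chain through the carbonyl and the multiple bond gives 10 carbons: the parent is decane.
The principal characteristic group is a ketone (C=O on an internal carbon), named with the suffix -one.
The chain contains a C≡C triple bond, so the unsaturation ending is -yne.
The numbering direction is chosen so that numbering from this end puts the carbonyl group at C-2 rather than C-9.
With this numbering: the carbonyl at C-2; the triple bond between C-3 and C-4.
Assembling the pieces gives dec-3-yn-2-one.

dec-3-yn-2-one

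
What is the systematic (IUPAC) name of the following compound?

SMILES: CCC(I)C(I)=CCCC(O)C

The longest carbon chain that includes the –OH group and the multiple bond has 9 carbons, so the parent hydride is nonane.
The principal characteristic group is an alcohol (–OH), named with the suffix -ol.
The chain contains a C=C double bond, so the unsaturation ending is -ene.
Number the chain so that numbering from this end puts the hydroxyl group at C-2 rather than C-8.
This places the hydroxyl at C-2; the double bond between C-5 and C-6; iodo groups at C-6 and C-7.
Assembling the pieces gives 6,7-diiodonon-5-en-2-ol.

6,7-diiodonon-5-en-2-ol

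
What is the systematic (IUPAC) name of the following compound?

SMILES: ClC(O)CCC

1-chlorobutan-1-ol

The longest carbon chain that includes the –OH group has 4 carbons, so the parent hydride is butane.
The principal characteristic group is an alcohol (–OH), named with the suffix -ol.
The numbering direction is chosen so that numbering from this end puts the hydroxyl group at C-1 rather than C-4.
With this numbering: the hydroxyl at C-1; a chloro group at C-1.
The name is 1-chlorobutan-1-ol.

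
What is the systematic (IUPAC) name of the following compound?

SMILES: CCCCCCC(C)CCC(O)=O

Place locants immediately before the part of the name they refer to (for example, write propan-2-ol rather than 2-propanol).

4-methyldecanoic acid

The longest carbon chain that includes the –COOH group has 10 carbons, so the parent hydride is decane.
The highest-priority functional group is a carboxylic acid (terminal –COOH), so the name ends in -oic acid.
Choose the numbering such that the carboxylic acid carbon is C-1 by definition.
That gives a methyl group at C-4.
The name is 4-methyldecanoic acid.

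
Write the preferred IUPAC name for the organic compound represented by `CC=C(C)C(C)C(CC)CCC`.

Counting along the main chain through the multiple bond gives 8 carbons: the parent is octane.
A C=C double bond in the chain gives the infix -ene-.
The numbering direction is chosen so that numbering from this end puts the double bond at C-2 rather than C-6.
This places the double bond between C-2 and C-3; an ethyl group at C-5; methyl groups at C-3 and C-4.
Substituent prefixes are cited in alphabetical order (multiplying prefixes like di-/tri- are ignored for ordering).
The name is 5-ethyl-3,4-dimethyloct-2-ene.

5-ethyl-3,4-dimethyloct-2-ene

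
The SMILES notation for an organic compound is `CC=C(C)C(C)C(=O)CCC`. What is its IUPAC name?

Counting along the main chain through the carbonyl and the multiple bond gives 8 carbons: the parent is octane.
The principal characteristic group is a ketone (C=O on an internal carbon), named with the suffix -one.
There is one C=C double bond, indicated by the ending -ene.
Number the chain so that numbering from this end puts the carbonyl group at C-4 rather than C-5.
With this numbering: the carbonyl at C-4; the double bond between C-6 and C-7; methyl groups at C-5 and C-6.
The name is 5,6-dimethyloct-6-en-4-one.

5,6-dimethyloct-6-en-4-one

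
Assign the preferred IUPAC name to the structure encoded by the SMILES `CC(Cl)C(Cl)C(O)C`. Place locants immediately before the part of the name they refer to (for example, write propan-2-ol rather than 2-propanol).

3,4-dichloropentan-2-ol

Counting along the main chain through the –OH group gives 5 carbons: the parent is pentane.
The principal characteristic group is an alcohol (–OH), named with the suffix -ol.
Choose the numbering such that numbering from this end puts the hydroxyl group at C-2 rather than C-4.
That gives the hydroxyl at C-2; chloro groups at C-3 and C-4.
Putting it together: 3,4-dichloropentan-2-ol.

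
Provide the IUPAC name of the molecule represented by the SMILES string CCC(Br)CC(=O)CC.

Counting along the main chain through the carbonyl gives 7 carbons: the parent is heptane.
The principal characteristic group is a ketone (C=O on an internal carbon), named with the suffix -one.
The numbering direction is chosen so that numbering from this end puts the carbonyl group at C-3 rather than C-5.
That gives the carbonyl at C-3; a bromo group at C-5.
Putting it together: 5-bromoheptan-3-one.

5-bromoheptan-3-one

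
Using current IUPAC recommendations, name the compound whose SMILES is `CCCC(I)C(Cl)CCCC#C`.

6-chloro-7-iododec-1-yne

Counting along the main chain through the multiple bond gives 10 carbons: the parent is decane.
The chain contains a C≡C triple bond, so the unsaturation ending is -yne.
The numbering direction is chosen so that numbering from this end puts the triple bond at C-1 rather than C-9.
This places the triple bond between C-1 and C-2; a chloro group at C-6; an iodo group at C-7.
Substituent prefixes are cited in alphabetical order (multiplying prefixes like di-/tri- are ignored for ordering).
Assembling the pieces gives 6-chloro-7-iododec-1-yne.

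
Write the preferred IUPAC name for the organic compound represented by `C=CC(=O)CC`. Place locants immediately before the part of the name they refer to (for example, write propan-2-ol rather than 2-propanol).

pent-1-en-3-one

The longest carbon chain that includes the carbonyl and the multiple bond has 5 carbons, so the parent hydride is pentane.
The principal characteristic group is a ketone (C=O on an internal carbon), named with the suffix -one.
There is one C=C double bond, indicated by the ending -ene.
Choose the numbering such that numbering from this end puts the double bond at C-1 rather than C-4.
That gives the carbonyl at C-3; the double bond between C-1 and C-2.
Assembling the pieces gives pent-1-en-3-one.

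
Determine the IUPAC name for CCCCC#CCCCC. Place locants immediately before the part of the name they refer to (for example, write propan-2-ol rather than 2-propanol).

dec-5-yne

The longest carbon chain that includes the multiple bond has 10 carbons, so the parent hydride is decane.
A C≡C triple bond in the chain gives the infix -yne-.
Numbering from either end gives identical locants here.
With this numbering: the triple bond between C-5 and C-6.
The name is dec-5-yne.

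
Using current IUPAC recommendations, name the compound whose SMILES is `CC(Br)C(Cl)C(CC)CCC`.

The longest carbon chain is 7 atoms: the parent is heptane.
Number the chain so that the substituent locant set {2,3,4} is lower than {4,5,6} at the first point of difference.
That gives a bromo group at C-2; a chloro group at C-3; an ethyl group at C-4.
Prefixes are listed alphabetically: bromo, chloro, ethyl.
Assembling the pieces gives 2-bromo-3-chloro-4-ethylheptane.

2-bromo-3-chloro-4-ethylheptane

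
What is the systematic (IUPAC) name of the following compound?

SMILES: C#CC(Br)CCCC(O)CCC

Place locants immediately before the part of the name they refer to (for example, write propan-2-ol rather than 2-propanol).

8-bromodec-9-yn-4-ol

Counting along the main chain through the –OH group and the multiple bond gives 10 carbons: the parent is decane.
The principal characteristic group is an alcohol (–OH), named with the suffix -ol.
A C≡C triple bond in the chain gives the infix -yne-.
Number the chain so that numbering from this end puts the hydroxyl group at C-4 rather than C-7.
With this numbering: the hydroxyl at C-4; the triple bond between C-9 and C-10; a bromo group at C-8.
The name is 8-bromodec-9-yn-4-ol.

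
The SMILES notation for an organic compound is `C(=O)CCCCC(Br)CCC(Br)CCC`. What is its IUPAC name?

6,9-dibromododecanal

The longest carbon chain that includes the –CHO group has 12 carbons, so the parent hydride is dodecane.
The principal characteristic group is an aldehyde (terminal –CHO), named with the suffix -al.
The numbering direction is chosen so that the aldehyde carbon is C-1 by definition.
This places bromo groups at C-6 and C-9.
The name is 6,9-dibromododecanal.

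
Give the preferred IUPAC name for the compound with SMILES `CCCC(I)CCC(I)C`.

2,5-diiodooctane

The longest carbon chain is 8 atoms: the parent is octane.
The numbering direction is chosen so that the substituent locant set {2,5} is lower than {4,7} at the first point of difference.
This places iodo groups at C-2 and C-5.
Putting it together: 2,5-diiodooctane.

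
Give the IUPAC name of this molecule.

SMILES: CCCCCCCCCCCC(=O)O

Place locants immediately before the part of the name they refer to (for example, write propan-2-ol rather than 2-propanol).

dodecanoic acid

Counting along the main chain through the –COOH group gives 12 carbons: the parent is dodecane.
The highest-priority functional group is a carboxylic acid (terminal –COOH), so the name ends in -oic acid.
The numbering direction is chosen so that the carboxylic acid carbon is C-1 by definition.
The name is dodecanoic acid.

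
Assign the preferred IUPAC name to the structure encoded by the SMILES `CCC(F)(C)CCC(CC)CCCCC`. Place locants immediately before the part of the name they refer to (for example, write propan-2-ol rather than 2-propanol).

The parent chain contains 11 carbons (undecane).
Number the chain so that the substituent locant set {3,3,6} is lower than {6,9,9} at the first point of difference.
With this numbering: an ethyl group at C-6; a fluoro group at C-3; a methyl group at C-3.
The substituents are ordered alphabetically, ignoring any di-/tri- multipliers.
Assembling the pieces gives 6-ethyl-3-fluoro-3-methylundecane.

6-ethyl-3-fluoro-3-methylundecane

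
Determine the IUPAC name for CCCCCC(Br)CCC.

The longest continuous carbon chain has 9 atoms, so the parent hydride is nonane.
Number the chain so that the substituent locant set {4} is lower than {6} at the first point of difference.
With this numbering: a bromo group at C-4.
Assembling the pieces gives 4-bromononane.

4-bromononane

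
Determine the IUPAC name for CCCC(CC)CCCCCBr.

1-bromo-6-ethylnonane

The longest carbon chain is 9 atoms: the parent is nonane.
The numbering direction is chosen so that the substituent locant set {1,6} is lower than {4,9} at the first point of difference.
This places a bromo group at C-1; an ethyl group at C-6.
The substituents are ordered alphabetically, ignoring any di-/tri- multipliers.
Assembling the pieces gives 1-bromo-6-ethylnonane.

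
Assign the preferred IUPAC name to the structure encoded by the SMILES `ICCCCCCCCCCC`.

1-iodoundecane

The parent chain contains 11 carbons (undecane).
Choose the numbering such that the substituent locant set {1} is lower than {11} at the first point of difference.
That gives an iodo group at C-1.
Assembling the pieces gives 1-iodoundecane.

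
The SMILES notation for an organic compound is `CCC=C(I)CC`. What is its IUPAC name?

3-iodohex-3-ene

Counting along the main chain through the multiple bond gives 6 carbons: the parent is hexane.
The chain contains a C=C double bond, so the unsaturation ending is -ene.
The numbering direction is chosen so that the substituent locant set {3} is lower than {4} at the first point of difference.
That gives the double bond between C-3 and C-4; an iodo group at C-3.
Assembling the pieces gives 3-iodohex-3-ene.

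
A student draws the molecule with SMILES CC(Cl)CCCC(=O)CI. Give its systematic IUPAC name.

The longest chain bearing the carbonyl is 7 carbons long (heptane).
The principal characteristic group is a ketone (C=O on an internal carbon), named with the suffix -one.
The numbering direction is chosen so that numbering from this end puts the carbonyl group at C-2 rather than C-6.
This places the carbonyl at C-2; a chloro group at C-6; an iodo group at C-1.
Prefixes are listed alphabetically: chloro, iodo.
Putting it together: 6-chloro-1-iodoheptan-2-one.

6-chloro-1-iodoheptan-2-one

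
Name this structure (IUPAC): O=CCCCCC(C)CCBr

Counting along the main chain through the –CHO group gives 8 carbons: the parent is octane.
The highest-priority functional group is an aldehyde (terminal –CHO), so the name ends in -al.
Choose the numbering such that the aldehyde carbon is C-1 by definition.
This places a bromo group at C-8; a methyl group at C-6.
Substituent prefixes are cited in alphabetical order (multiplying prefixes like di-/tri- are ignored for ordering).
Assembling the pieces gives 8-bromo-6-methyloctanal.

8-bromo-6-methyloctanal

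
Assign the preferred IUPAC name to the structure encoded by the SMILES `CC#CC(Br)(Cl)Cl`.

1-bromo-1,1-dichlorobut-2-yne

The longest carbon chain that includes the multiple bond has 4 carbons, so the parent hydride is butane.
There is one C≡C triple bond, indicated by the ending -yne.
Number the chain so that the substituent locant set {1,1,1} is lower than {4,4,4} at the first point of difference.
This places the triple bond between C-2 and C-3; a bromo group at C-1; two chloro groups at C-1.
The substituents are ordered alphabetically, ignoring any di-/tri- multipliers.
Assembling the pieces gives 1-bromo-1,1-dichlorobut-2-yne.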